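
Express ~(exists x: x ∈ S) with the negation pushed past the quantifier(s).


¬(forall x: φ) = exists x: ¬φ, and ¬(exists x: φ) = forall x: ¬φ.
Apply to the existential statement.

forall x: ~(x ∈ S)


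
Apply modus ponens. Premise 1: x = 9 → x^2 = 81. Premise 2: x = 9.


Modus ponens: from (P → Q) and P, infer Q.
P = 'x = 9' is asserted, and P → Q holds, so Q follows.

x^2 = 81.


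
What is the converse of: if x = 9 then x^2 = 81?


The converse of (P → Q) is (Q → P). It is not in general equivalent to the original.
Here P = 'x = 9' and Q = 'x^2 = 81'.

If x^2 = 81, then x = 9.


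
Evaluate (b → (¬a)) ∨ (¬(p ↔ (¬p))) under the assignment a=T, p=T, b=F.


Substitute a=T, p=T, b=F:
¬a = F
b → (¬a) = F → F = T
¬p = F
p ↔ (¬p) = T ↔ F = F
¬(p ↔ (¬p)) = T
(b → (¬a)) ∨ (¬(p ↔ (¬p))) = T ∨ T = T

T


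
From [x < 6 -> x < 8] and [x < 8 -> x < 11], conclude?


Hypothetical syllogism: from (P → Q) and (Q → R), infer (P → R).
Chain the two implications through the shared middle term 'x < 8'.

x < 6 -> x < 11


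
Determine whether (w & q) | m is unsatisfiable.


Truth table over {m, q, w}:
m | q | w | φ
-------------
False | False | False | False
True | False | False | True
False | True | False | False
True | True | False | True
False | False | True | False
True | False | True | True
False | True | True | True
True | True | True | True
Satisfying assignment at row 2: m=True, q=False, w=False gives True.

No, it is not a contradiction.


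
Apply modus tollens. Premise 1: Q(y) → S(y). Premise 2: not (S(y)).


Modus tollens: from (P → Q) and ¬Q, infer ¬P.
Q = 'S(y)' is denied; since P → Q, P must also fail.

Not (Q(y)).


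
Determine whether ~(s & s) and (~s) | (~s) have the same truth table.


Compare truth tables:
s | φ | ψ
---------
False | True | True
True | False | False
The columns φ and ψ agree on every row.

Yes, they are logically equivalent.


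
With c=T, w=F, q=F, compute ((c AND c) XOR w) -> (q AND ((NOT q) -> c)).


Substitute c=T, w=F, q=F:
c AND c = T AND T = T
(c AND c) XOR w = T XOR F = T
NOT q = T
(NOT q) -> c = T -> T = T
q AND ((NOT q) -> c) = F AND T = F
((c AND c) XOR w) -> (q AND ((NOT q) -> c)) = T -> F = F

F


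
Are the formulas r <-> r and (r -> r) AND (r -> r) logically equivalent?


Compare truth tables:
r | φ | ψ
---------
F | T | T
T | T | T
The columns φ and ψ agree on every row.

Yes, they are logically equivalent.


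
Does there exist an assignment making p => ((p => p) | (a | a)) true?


Search for a satisfying assignment over {a, p}.
Try a=False, p=False: the formula evaluates to True.
A satisfying assignment exists.

Satisfiable.


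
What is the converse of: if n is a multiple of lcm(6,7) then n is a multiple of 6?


The converse of (P → Q) is (Q → P). It is not in general equivalent to the original.
Here P = 'n is a multiple of lcm(6,7)' and Q = 'n is a multiple of 6'.

If n is a multiple of 6, then n is a multiple of lcm(6,7).


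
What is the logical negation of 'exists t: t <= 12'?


¬(forall x: φ) = exists x: ¬φ, and ¬(exists x: φ) = forall x: ¬φ.
Apply to the existential statement.

forall t: ~(t <= 12)


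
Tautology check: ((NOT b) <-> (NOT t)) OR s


Build the truth table over {b, s, t}:
b | s | t | φ
-------------
F | F | F | T
T | F | F | F
F | T | F | T
T | T | F | T
F | F | T | F
T | F | T | T
F | T | T | T
T | T | T | T
Counterexample at row 2: with b=T, s=F, t=F, the formula is F.

No, it is not a tautology.


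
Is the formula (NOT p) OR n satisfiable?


Search for a satisfying assignment over {n, p}.
Try n=F, p=F: the formula evaluates to T.
A satisfying assignment exists.

Satisfiable.


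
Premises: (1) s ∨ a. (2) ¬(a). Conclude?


Disjunctive syllogism: from (P ∨ Q) and ¬P, infer Q.
One disjunct, 'a', is ruled out; the other must hold.

s


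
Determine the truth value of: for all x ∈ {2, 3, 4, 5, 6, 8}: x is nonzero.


Evaluate the predicate on each element: 2:T, 3:T, 4:T, 5:T, 6:T, 8:T.
Every element satisfies the predicate.

T


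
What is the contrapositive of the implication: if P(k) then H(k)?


The contrapositive of (P → Q) is (¬Q → ¬P); it is logically equivalent to the original.
Here P = 'P(k)' and Q = 'H(k)'.

If not (H(k)), then not (P(k)).


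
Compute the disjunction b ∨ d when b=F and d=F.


Disjunction is false only when both operands are false.
Substitute: b=F, d=F.
F ∨ F evaluates to F.

F


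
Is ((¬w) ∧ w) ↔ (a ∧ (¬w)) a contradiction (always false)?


Truth table over {a, w}:
a | w | φ
---------
F | F | T
T | F | F
F | T | T
T | T | T
Satisfying assignment at row 1: a=F, w=F gives T.

No, it is not a contradiction.


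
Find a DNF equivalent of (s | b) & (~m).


Step 1: Distribute ∧ over ∨: (s ∨ b) ∧ (¬m) = (s ∧ (¬m)) ∨ (b ∧ (¬m)).

(s & (~m)) | (b & (~m))


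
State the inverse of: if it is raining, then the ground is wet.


The inverse of (P → Q) is (¬P → ¬Q). It is equivalent to the converse, not to the original.
Here P = 'it is raining' and Q = 'the ground is wet'.

If not (it is raining), then not (the ground is wet).


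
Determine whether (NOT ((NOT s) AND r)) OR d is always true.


Build the truth table over {d, r, s}:
d | r | s | φ
-------------
F | F | F | T
T | F | F | T
F | T | F | F
T | T | F | T
F | F | T | T
T | F | T | T
F | T | T | T
T | T | T | T
Counterexample at row 3: with d=F, r=T, s=F, the formula is F.

No, it is not a tautology.


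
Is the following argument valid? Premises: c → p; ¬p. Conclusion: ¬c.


This matches the form of modus tollens: the conclusion follows in every model of the premises.

Valid.


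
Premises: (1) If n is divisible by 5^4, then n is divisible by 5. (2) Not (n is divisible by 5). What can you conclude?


Modus tollens: from (P → Q) and ¬Q, infer ¬P.
Q = 'n is divisible by 5' is denied; since P → Q, P must also fail.

Not (n is divisible by 5^4).


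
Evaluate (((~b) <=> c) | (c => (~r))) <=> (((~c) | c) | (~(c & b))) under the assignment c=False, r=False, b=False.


Substitute c=False, r=False, b=False:
… (earlier sub-steps elided)
(~b) <=> c = True <=> False = False
~r = True
c => (~r) = False => True = True
((~b) <=> c) | (c => (~r)) = False | True = True
~c = True
(~c) | c = True | False = True
c & b = False & False = False
~(c & b) = True
((~c) | c) | (~(c & b)) = True | True = True
(((~b) <=> c) | (c => (~r))) <=> (((~c) | c) | (~(c & b))) = True <=> True = True

True


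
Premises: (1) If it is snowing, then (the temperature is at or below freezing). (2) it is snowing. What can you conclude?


Modus ponens: from (P → Q) and P, infer Q.
P = 'it is snowing' is asserted, and P → Q holds, so Q follows.

(the temperature is at or below freezing).


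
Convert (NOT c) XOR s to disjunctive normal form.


Step 1: (¬c) ⊕ s is true exactly when they disagree: ((¬c) ∧ ¬s) ∨ (¬(¬c) ∧ s).
Step 2: Eliminate any double negations (¬¬X = X).

((NOT c) AND (NOT s)) OR (c AND s)


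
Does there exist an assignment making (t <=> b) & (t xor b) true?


Check all 4 assignments over {b, t}:
b | t | φ
---------
False | False | False
True | False | False
False | True | False
True | True | False
No assignment makes the formula true.

Unsatisfiable.


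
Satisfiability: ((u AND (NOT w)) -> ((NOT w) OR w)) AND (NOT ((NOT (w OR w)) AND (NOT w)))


Search for a satisfying assignment over {u, w}.
Try u=F, w=T: the formula evaluates to T.
A satisfying assignment exists.

Satisfiable.


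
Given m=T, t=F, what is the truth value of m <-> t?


Biconditional is true when both operands have the same truth value.
Substitute: m=T, t=F.
T <-> F evaluates to F.

F


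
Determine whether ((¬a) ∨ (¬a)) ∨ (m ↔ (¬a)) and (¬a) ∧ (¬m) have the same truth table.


Compare truth tables:
a | m | φ | ψ
-------------
F | F | T | T
T | F | T | F
F | T | T | F
T | T | F | F
They differ at row 2 (a=T, m=F): φ=T but ψ=F.

No, they are not logically equivalent.


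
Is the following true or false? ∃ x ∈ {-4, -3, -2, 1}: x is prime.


Evaluate the predicate on each element: -4:F, -3:F, -2:F, 1:F.
No element satisfies the predicate.

F


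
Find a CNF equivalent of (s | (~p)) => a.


Step 1: Rewrite as ¬(s ∨ (¬p)) ∨ a = (¬s ∧ ¬(¬p)) ∨ a.
Step 2: Distribute ∨ over ∧.
Step 3: Eliminate any double negations (¬¬X = X).

((~s) | a) & (p | a)


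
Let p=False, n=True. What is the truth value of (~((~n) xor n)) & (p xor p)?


Substitute p=False, n=True:
~n = False
(~n) xor n = False xor True = True
~((~n) xor n) = False
p xor p = False xor False = False
(~((~n) xor n)) & (p xor p) = False & False = False

False


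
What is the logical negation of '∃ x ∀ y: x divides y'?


Negation flips each quantifier (∀↔∃) and negates the inner predicate.
¬(∃ x ∀ y: φ) = ∀ x ∃ y: ¬φ.

∀ x ∃ y: ¬(x divides y)


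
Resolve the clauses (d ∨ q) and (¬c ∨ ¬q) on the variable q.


The clauses contain complementary literals q and ¬q.
Resolution eliminates this pair and disjoins the remaining literals (merging duplicates).

(d ∨ ¬c)


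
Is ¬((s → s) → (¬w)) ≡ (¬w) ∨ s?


Compare truth tables:
s | w | φ | ψ
-------------
F | F | F | T
T | F | F | T
F | T | T | F
T | T | T | T
They differ at row 1 (s=F, w=F): φ=F but ψ=T.

No, they are not logically equivalent.


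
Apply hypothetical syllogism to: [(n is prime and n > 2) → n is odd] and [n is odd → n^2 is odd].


Hypothetical syllogism: from (P → Q) and (Q → R), infer (P → R).
Chain the two implications through the shared middle term 'n is odd'.

(n is prime and n > 2) → n^2 is odd


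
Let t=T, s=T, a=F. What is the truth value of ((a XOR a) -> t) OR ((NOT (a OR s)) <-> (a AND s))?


Substitute t=T, s=T, a=F:
a XOR a = F XOR F = F
(a XOR a) -> t = F -> T = T
a OR s = F OR T = T
NOT (a OR s) = F
a AND s = F AND T = F
(NOT (a OR s)) <-> (a AND s) = F <-> F = T
((a XOR a) -> t) OR ((NOT (a OR s)) <-> (a AND s)) = T OR T = T

T


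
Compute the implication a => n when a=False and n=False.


Implication is false only when antecedent is true and consequent is false.
Substitute: a=False, n=False.
False => False evaluates to True.

True


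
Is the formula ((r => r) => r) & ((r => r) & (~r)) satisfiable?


Check all 2 assignments over {r}:
r | φ
-----
False | False
True | False
No assignment makes the formula true.

Unsatisfiable.


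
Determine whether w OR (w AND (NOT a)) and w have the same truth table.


Compare truth tables:
a | w | φ | ψ
-------------
F | F | F | F
T | F | F | F
F | T | T | T
T | T | T | T
The columns φ and ψ agree on every row.

Yes, they are logically equivalent.


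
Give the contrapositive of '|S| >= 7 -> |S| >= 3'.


The contrapositive of (P → Q) is (¬Q → ¬P); it is logically equivalent to the original.
Here P = '|S| >= 7' and Q = '|S| >= 3'.

If not (|S| >= 3), then not (|S| >= 7).


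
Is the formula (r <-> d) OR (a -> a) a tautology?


Build the truth table over {a, d, r}:
a | d | r | φ
-------------
F | F | F | T
T | F | F | T
F | T | F | T
T | T | F | T
F | F | T | T
T | F | T | T
F | T | T | T
T | T | T | T
Every row evaluates to true.

Yes, it is a tautology.


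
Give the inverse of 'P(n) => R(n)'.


The inverse of (P → Q) is (¬P → ¬Q). It is equivalent to the converse, not to the original.
Here P = 'P(n)' and Q = 'R(n)'.

If not (P(n)), then not (R(n)).


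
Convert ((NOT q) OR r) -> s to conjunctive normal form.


Step 1: Rewrite as ¬((¬q) ∨ r) ∨ s = (¬(¬q) ∧ ¬r) ∨ s.
Step 2: Distribute ∨ over ∧.
Step 3: Eliminate any double negations (¬¬X = X).

(q OR s) AND ((NOT r) OR s)


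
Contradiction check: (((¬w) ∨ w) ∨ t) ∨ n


Truth table over {n, t, w}:
n | t | w | φ
-------------
F | F | F | T
T | F | F | T
F | T | F | T
T | T | F | T
F | F | T | T
T | F | T | T
F | T | T | T
T | T | T | T
Satisfying assignment at row 1: n=F, t=F, w=F gives T.

No, it is not a contradiction.


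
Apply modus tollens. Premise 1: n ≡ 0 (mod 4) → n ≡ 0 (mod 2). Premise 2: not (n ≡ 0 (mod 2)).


Modus tollens: from (P → Q) and ¬Q, infer ¬P.
Q = 'n ≡ 0 (mod 2)' is denied; since P → Q, P must also fail.

Not (n ≡ 0 (mod 4)).


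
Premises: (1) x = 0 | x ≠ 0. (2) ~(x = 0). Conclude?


Disjunctive syllogism: from (P ∨ Q) and ¬P, infer Q.
One disjunct, 'x = 0', is ruled out; the other must hold.

x ≠ 0


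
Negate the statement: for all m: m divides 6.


¬(for all x: φ) = there exists x: ¬φ, and ¬(there exists x: φ) = for all x: ¬φ.
Apply to the universal statement.

there exists m: NOT(m divides 6)


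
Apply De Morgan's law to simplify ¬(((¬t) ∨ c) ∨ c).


De Morgan: the negation of a disjunction is the conjunction of the negations.
Distribute ¬ across ∨, flipping it to ∧, and negate each literal.

(t ∧ (¬c)) ∧ (¬c)


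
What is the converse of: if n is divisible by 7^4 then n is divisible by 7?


The converse of (P → Q) is (Q → P). It is not in general equivalent to the original.
Here P = 'n is divisible by 7^4' and Q = 'n is divisible by 7'.

If n is divisible by 7, then n is divisible by 7^4.


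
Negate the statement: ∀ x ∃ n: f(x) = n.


Negation flips each quantifier (∀↔∃) and negates the inner predicate.
¬(∀ x ∃ n: φ) = ∃ x ∀ n: ¬φ.

∃ x ∀ n: ¬(f(x) = n)


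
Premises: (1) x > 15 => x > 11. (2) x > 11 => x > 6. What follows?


Hypothetical syllogism: from (P → Q) and (Q → R), infer (P → R).
Chain the two implications through the shared middle term 'x > 11'.

x > 15 => x > 6


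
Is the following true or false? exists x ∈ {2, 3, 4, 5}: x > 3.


Evaluate the predicate on each element: 2:False, 3:False, 4:True, 5:True.
Witness x = 4 satisfies the predicate.

True


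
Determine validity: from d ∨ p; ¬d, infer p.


This matches the form of disjunctive syllogism: the conclusion follows in every model of the premises.

Valid.


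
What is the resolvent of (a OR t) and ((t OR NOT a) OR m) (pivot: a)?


The clauses contain complementary literals a and NOTa.
Resolution eliminates this pair and disjoins the remaining literals (merging duplicates).

(t OR m)


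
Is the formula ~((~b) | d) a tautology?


Build the truth table over {b, d}:
b | d | φ
---------
False | False | False
True | False | True
False | True | False
True | True | False
Counterexample at row 1: with b=False, d=False, the formula is False.

No, it is not a tautology.


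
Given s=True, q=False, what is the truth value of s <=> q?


Biconditional is true when both operands have the same truth value.
Substitute: s=True, q=False.
True <=> False evaluates to False.

False


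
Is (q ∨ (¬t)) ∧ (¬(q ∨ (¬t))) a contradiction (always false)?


Truth table over {q, t}:
q | t | φ
---------
F | F | F
T | F | F
F | T | F
T | T | F
Every row is false.

Yes, it is a contradiction.


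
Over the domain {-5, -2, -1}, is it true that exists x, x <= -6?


Evaluate the predicate on each element: -5:False, -2:False, -1:False.
No element satisfies the predicate.

False


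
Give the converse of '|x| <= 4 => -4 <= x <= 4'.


The converse of (P → Q) is (Q → P). It is not in general equivalent to the original.
Here P = '|x| <= 4' and Q = '-4 <= x <= 4'.

If -4 <= x <= 4, then |x| <= 4.


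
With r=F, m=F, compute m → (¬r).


Substitute r=F, m=F:
¬r = T
m → (¬r) = F → T = T

T


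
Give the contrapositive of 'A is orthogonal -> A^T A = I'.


The contrapositive of (P → Q) is (¬Q → ¬P); it is logically equivalent to the original.
Here P = 'A is orthogonal' and Q = 'A^T A = I'.

If not (A^T A = I), then not (A is orthogonal).


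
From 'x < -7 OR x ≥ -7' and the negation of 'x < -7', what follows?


Disjunctive syllogism: from (P ∨ Q) and ¬P, infer Q.
One disjunct, 'x < -7', is ruled out; the other must hold.

x ≥ -7


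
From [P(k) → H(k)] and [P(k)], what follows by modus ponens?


Modus ponens: from (P → Q) and P, infer Q.
P = 'P(k)' is asserted, and P → Q holds, so Q follows.

H(k).


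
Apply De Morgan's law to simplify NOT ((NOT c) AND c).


De Morgan: the negation of a conjunction is the disjunction of the negations.
Distribute NOT across AND, flipping it to OR, and negate each literal.

c OR (NOT c)


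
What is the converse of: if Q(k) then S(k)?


The converse of (P → Q) is (Q → P). It is not in general equivalent to the original.
Here P = 'Q(k)' and Q = 'S(k)'.

If S(k), then Q(k).


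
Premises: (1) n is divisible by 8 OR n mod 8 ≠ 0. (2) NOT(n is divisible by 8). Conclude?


Disjunctive syllogism: from (P ∨ Q) and ¬P, infer Q.
One disjunct, 'n is divisible by 8', is ruled out; the other must hold.

n mod 8 ≠ 0


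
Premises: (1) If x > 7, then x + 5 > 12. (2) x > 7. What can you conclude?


Modus ponens: from (P → Q) and P, infer Q.
P = 'x > 7' is asserted, and P → Q holds, so Q follows.

x + 5 > 12.


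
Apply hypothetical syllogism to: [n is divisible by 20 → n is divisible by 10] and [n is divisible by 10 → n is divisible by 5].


Hypothetical syllogism: from (P → Q) and (Q → R), infer (P → R).
Chain the two implications through the shared middle term 'n is divisible by 10'.

n is divisible by 20 → n is divisible by 5


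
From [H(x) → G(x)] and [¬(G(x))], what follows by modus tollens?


Modus tollens: from (P → Q) and ¬Q, infer ¬P.
Q = 'G(x)' is denied; since P → Q, P must also fail.

Not (H(x)).


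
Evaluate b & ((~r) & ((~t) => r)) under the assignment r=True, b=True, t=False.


Substitute r=True, b=True, t=False:
~r = False
~t = True
(~t) => r = True => True = True
(~r) & ((~t) => r) = False & True = False
b & ((~r) & ((~t) => r)) = True & False = False

False


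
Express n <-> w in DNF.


Step 1: n ↔ w is true exactly when both agree: (n ∧ w) ∨ (¬n ∧ ¬w).

(n AND w) OR ((NOT n) AND (NOT w))


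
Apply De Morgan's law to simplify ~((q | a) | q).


De Morgan: the negation of a disjunction is the conjunction of the negations.
Distribute ~ across |, flipping it to &, and negate each literal.

((~q) & (~a)) & (~q)


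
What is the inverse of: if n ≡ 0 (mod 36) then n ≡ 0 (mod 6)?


The inverse of (P → Q) is (¬P → ¬Q). It is equivalent to the converse, not to the original.
Here P = 'n ≡ 0 (mod 36)' and Q = 'n ≡ 0 (mod 6)'.

If not (n ≡ 0 (mod 36)), then not (n ≡ 0 (mod 6)).


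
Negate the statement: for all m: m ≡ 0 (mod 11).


¬(for all x: φ) = there exists x: ¬φ, and ¬(there exists x: φ) = for all x: ¬φ.
Apply to the universal statement.

there exists m: NOT(m ≡ 0 (mod 11))


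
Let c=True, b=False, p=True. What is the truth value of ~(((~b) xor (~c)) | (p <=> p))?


Substitute c=True, b=False, p=True:
~b = True
~c = False
(~b) xor (~c) = True xor False = True
p <=> p = True <=> True = True
((~b) xor (~c)) | (p <=> p) = True | True = True
~(((~b) xor (~c)) | (p <=> p)) = False

False


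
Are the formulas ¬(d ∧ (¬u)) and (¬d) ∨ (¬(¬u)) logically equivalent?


Compare truth tables:
d | u | φ | ψ
-------------
F | F | T | T
T | F | F | F
F | T | T | T
T | T | T | T
The columns φ and ψ agree on every row.

Yes, they are logically equivalent.


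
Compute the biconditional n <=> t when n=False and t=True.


Biconditional is true when both operands have the same truth value.
Substitute: n=False, t=True.
False <=> True evaluates to False.

False


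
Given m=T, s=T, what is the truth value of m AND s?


Conjunction is true only when both operands are true.
Substitute: m=T, s=T.
T AND T evaluates to T.

T


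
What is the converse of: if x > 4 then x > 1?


The converse of (P → Q) is (Q → P). It is not in general equivalent to the original.
Here P = 'x > 4' and Q = 'x > 1'.

If x > 1, then x > 4.


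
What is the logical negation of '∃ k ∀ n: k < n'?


Negation flips each quantifier (∀↔∃) and negates the inner predicate.
¬(∃ k ∀ n: φ) = ∀ k ∃ n: ¬φ.

∀ k ∃ n: ¬(k < n)


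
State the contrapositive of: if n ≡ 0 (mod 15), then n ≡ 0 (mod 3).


The contrapositive of (P → Q) is (¬Q → ¬P); it is logically equivalent to the original.
Here P = 'n ≡ 0 (mod 15)' and Q = 'n ≡ 0 (mod 3)'.

If not (n ≡ 0 (mod 3)), then not (n ≡ 0 (mod 15)).


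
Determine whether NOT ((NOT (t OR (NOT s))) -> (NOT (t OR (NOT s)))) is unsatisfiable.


Truth table over {s, t}:
s | t | φ
---------
F | F | F
T | F | F
F | T | F
T | T | F
Every row is false.

Yes, it is a contradiction.


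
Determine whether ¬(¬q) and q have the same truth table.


Compare truth tables:
q | φ | ψ
---------
F | F | F
T | T | T
The columns φ and ψ agree on every row.

Yes, they are logically equivalent.


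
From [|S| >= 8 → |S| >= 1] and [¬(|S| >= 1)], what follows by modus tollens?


Modus tollens: from (P → Q) and ¬Q, infer ¬P.
Q = '|S| >= 1' is denied; since P → Q, P must also fail.

Not (|S| >= 8).


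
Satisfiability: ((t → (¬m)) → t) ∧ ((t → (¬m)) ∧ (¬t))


Check all 4 assignments over {m, t}:
m | t | φ
---------
F | F | F
T | F | F
F | T | F
T | T | F
No assignment makes the formula true.

Unsatisfiable.


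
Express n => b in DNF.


Step 1: Rewrite n → b as ¬n ∨ b.

(~n) | b


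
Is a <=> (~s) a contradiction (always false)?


Truth table over {a, s}:
a | s | φ
---------
False | False | False
True | False | True
False | True | True
True | True | False
Satisfying assignment at row 2: a=True, s=False gives True.

No, it is not a contradiction.


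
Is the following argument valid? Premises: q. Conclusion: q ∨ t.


This matches the form of disjunction introduction: the conclusion follows in every model of the premises.

Valid.


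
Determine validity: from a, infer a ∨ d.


This matches the form of disjunction introduction: the conclusion follows in every model of the premises.

Valid.


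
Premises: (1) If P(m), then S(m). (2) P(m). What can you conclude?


Modus ponens: from (P → Q) and P, infer Q.
P = 'P(m)' is asserted, and P → Q holds, so Q follows.

S(m).


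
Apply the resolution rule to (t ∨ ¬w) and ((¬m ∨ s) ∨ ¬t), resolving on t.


The clauses contain complementary literals t and ¬t.
Resolution eliminates this pair and disjoins the remaining literals (merging duplicates).

((¬w ∨ s) ∨ ¬m)


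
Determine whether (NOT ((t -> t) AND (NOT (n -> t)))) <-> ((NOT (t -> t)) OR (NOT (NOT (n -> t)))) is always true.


Build the truth table over {n, t}:
n | t | φ
---------
F | F | T
T | F | T
F | T | T
T | T | T
Every row evaluates to true.

Yes, it is a tautology.


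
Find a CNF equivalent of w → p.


Step 1: Rewrite w → p as ¬w ∨ p.

(¬w) ∨ p


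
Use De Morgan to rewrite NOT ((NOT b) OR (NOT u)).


De Morgan: the negation of a disjunction is the conjunction of the negations.
Distribute NOT across OR, flipping it to AND, and negate each literal.

b AND u


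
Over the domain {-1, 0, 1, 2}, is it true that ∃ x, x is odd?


Evaluate the predicate on each element: -1:T, 0:F, 1:T, 2:F.
Witness x = -1 satisfies the predicate.

T


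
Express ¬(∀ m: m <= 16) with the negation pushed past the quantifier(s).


¬(∀ x: φ) = ∃ x: ¬φ, and ¬(∃ x: φ) = ∀ x: ¬φ.
Apply to the universal statement.

∃ m: ¬(m <= 16)


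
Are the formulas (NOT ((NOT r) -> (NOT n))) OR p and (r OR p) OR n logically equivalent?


Compare truth tables:
n | p | r | φ | ψ
-----------------
F | F | F | F | F
T | F | F | T | T
F | T | F | T | T
T | T | F | T | T
F | F | T | F | T
T | F | T | F | T
F | T | T | T | T
T | T | T | T | T
They differ at row 5 (n=F, p=F, r=T): φ=F but ψ=T.

No, they are not logically equivalent.


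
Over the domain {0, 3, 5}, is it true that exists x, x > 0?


Evaluate the predicate on each element: 0:False, 3:True, 5:True.
Witness x = 3 satisfies the predicate.

True


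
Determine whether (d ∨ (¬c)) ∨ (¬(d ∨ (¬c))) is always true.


Build the truth table over {c, d}:
c | d | φ
---------
F | F | T
T | F | T
F | T | T
T | T | T
Every row evaluates to true.

Yes, it is a tautology.


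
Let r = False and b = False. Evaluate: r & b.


Conjunction is true only when both operands are true.
Substitute: r=False, b=False.
False & False evaluates to False.

False


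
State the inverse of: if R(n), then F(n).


The inverse of (P → Q) is (¬P → ¬Q). It is equivalent to the converse, not to the original.
Here P = 'R(n)' and Q = 'F(n)'.

If not (R(n)), then not (F(n)).


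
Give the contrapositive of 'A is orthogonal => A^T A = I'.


The contrapositive of (P → Q) is (¬Q → ¬P); it is logically equivalent to the original.
Here P = 'A is orthogonal' and Q = 'A^T A = I'.

If not (A^T A = I), then not (A is orthogonal).


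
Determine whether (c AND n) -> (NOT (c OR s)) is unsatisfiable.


Truth table over {c, n, s}:
c | n | s | φ
-------------
F | F | F | T
T | F | F | T
F | T | F | T
T | T | F | F
F | F | T | T
T | F | T | T
F | T | T | T
T | T | T | F
Satisfying assignment at row 1: c=F, n=F, s=F gives T.

No, it is not a contradiction.


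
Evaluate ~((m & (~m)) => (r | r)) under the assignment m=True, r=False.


Substitute m=True, r=False:
~m = False
m & (~m) = True & False = False
r | r = False | False = False
(m & (~m)) => (r | r) = False => False = True
~((m & (~m)) => (r | r)) = False

False


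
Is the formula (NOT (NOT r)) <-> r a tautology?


Build the truth table over {r}:
r | φ
-----
F | T
T | T
Every row evaluates to true.

Yes, it is a tautology.


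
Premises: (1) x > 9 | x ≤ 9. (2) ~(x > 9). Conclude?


Disjunctive syllogism: from (P ∨ Q) and ¬P, infer Q.
One disjunct, 'x > 9', is ruled out; the other must hold.

x ≤ 9


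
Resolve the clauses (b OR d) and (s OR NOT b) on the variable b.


The clauses contain complementary literals b and NOTb.
Resolution eliminates this pair and disjoins the remaining literals (merging duplicates).

(d OR s)


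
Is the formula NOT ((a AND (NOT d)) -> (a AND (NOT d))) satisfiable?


Check all 4 assignments over {a, d}:
a | d | φ
---------
F | F | F
T | F | F
F | T | F
T | T | F
No assignment makes the formula true.

Unsatisfiable.


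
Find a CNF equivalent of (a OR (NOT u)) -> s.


Step 1: Rewrite as ¬(a ∨ (¬u)) ∨ s = (¬a ∧ ¬(¬u)) ∨ s.
Step 2: Distribute ∨ over ∧.
Step 3: Eliminate any double negations (¬¬X = X).

((NOT a) OR s) AND (u OR s)


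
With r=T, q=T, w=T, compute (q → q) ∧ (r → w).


Substitute r=T, q=T, w=T:
q → q = T → T = T
r → w = T → T = T
(q → q) ∧ (r → w) = T ∧ T = T

T


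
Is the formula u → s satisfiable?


Search for a satisfying assignment over {s, u}.
Try s=F, u=F: the formula evaluates to T.
A satisfying assignment exists.

Satisfiable.


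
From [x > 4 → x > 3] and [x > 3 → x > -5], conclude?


Hypothetical syllogism: from (P → Q) and (Q → R), infer (P → R).
Chain the two implications through the shared middle term 'x > 3'.

x > 4 → x > -5


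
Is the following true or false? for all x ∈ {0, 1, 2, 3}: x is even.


Evaluate the predicate on each element: 0:T, 1:F, 2:T, 3:F.
Counterexample x = 1 fails the predicate.

F


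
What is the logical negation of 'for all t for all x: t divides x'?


Negation flips each quantifier (∀↔∃) and negates the inner predicate.
¬(for all t for all x: φ) = there exists t there exists x: ¬φ.

there exists t there exists x: NOT(t divides x)


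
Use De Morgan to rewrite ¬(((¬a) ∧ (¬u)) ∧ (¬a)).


De Morgan: the negation of a conjunction is the disjunction of the negations.
Distribute ¬ across ∧, flipping it to ∨, and negate each literal.

(a ∨ u) ∨ a


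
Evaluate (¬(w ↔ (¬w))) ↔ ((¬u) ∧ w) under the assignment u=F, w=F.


Substitute u=F, w=F:
¬w = T
w ↔ (¬w) = F ↔ T = F
¬(w ↔ (¬w)) = T
¬u = T
(¬u) ∧ w = T ∧ F = F
(¬(w ↔ (¬w))) ↔ ((¬u) ∧ w) = T ↔ F = F

F


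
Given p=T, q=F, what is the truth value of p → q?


Implication is false only when antecedent is true and consequent is false.
Substitute: p=T, q=F.
T → F evaluates to F.

F


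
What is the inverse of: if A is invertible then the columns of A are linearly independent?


The inverse of (P → Q) is (¬P → ¬Q). It is equivalent to the converse, not to the original.
Here P = 'A is invertible' and Q = 'the columns of A are linearly independent'.

If not (A is invertible), then not (the columns of A are linearly independent).


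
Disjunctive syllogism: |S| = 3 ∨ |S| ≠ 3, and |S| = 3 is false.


Disjunctive syllogism: from (P ∨ Q) and ¬P, infer Q.
One disjunct, '|S| = 3', is ruled out; the other must hold.

|S| ≠ 3


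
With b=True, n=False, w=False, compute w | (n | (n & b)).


Substitute b=True, n=False, w=False:
n & b = False & True = False
n | (n & b) = False | False = False
w | (n | (n & b)) = False | False = False

False


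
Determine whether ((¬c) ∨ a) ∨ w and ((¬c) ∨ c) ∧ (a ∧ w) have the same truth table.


Compare truth tables:
a | c | w | φ | ψ
-----------------
F | F | F | T | F
T | F | F | T | F
F | T | F | F | F
T | T | F | T | F
F | F | T | T | F
T | F | T | T | T
F | T | T | T | F
T | T | T | T | T
They differ at row 1 (a=F, c=F, w=F): φ=T but ψ=F.

No, they are not logically equivalent.


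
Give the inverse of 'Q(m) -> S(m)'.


The inverse of (P → Q) is (¬P → ¬Q). It is equivalent to the converse, not to the original.
Here P = 'Q(m)' and Q = 'S(m)'.

If not (Q(m)), then not (S(m)).


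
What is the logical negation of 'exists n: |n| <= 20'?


¬(forall x: φ) = exists x: ¬φ, and ¬(exists x: φ) = forall x: ¬φ.
Apply to the existential statement.

forall n: ~(|n| <= 20)


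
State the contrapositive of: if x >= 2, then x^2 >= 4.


The contrapositive of (P → Q) is (¬Q → ¬P); it is logically equivalent to the original.
Here P = 'x >= 2' and Q = 'x^2 >= 4'.

If not (x^2 >= 4), then not (x >= 2).


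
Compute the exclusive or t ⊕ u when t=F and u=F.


Exclusive or is true when exactly one operand is true.
Substitute: t=F, u=F.
F ⊕ F evaluates to F.

F


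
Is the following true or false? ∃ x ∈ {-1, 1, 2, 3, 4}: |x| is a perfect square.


Evaluate the predicate on each element: -1:T, 1:T, 2:F, 3:F, 4:T.
Witness x = -1 satisfies the predicate.

T


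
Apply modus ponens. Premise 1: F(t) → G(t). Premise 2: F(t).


Modus ponens: from (P → Q) and P, infer Q.
P = 'F(t)' is asserted, and P → Q holds, so Q follows.

G(t).


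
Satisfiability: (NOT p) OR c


Search for a satisfying assignment over {c, p}.
Try c=F, p=F: the formula evaluates to T.
A satisfying assignment exists.

Satisfiable.


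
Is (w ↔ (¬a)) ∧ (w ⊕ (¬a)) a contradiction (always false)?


Truth table over {a, w}:
a | w | φ
---------
F | F | F
T | F | F
F | T | F
T | T | F
Every row is false.

Yes, it is a contradiction.


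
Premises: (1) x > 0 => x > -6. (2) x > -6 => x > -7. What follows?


Hypothetical syllogism: from (P → Q) and (Q → R), infer (P → R).
Chain the two implications through the shared middle term 'x > -6'.

x > 0 => x > -7


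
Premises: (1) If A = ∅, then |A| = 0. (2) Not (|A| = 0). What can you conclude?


Modus tollens: from (P → Q) and ¬Q, infer ¬P.
Q = '|A| = 0' is denied; since P → Q, P must also fail.

Not (A = ∅).


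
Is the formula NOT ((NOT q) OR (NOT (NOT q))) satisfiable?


Check all 2 assignments over {q}:
q | φ
-----
F | F
T | F
No assignment makes the formula true.

Unsatisfiable.


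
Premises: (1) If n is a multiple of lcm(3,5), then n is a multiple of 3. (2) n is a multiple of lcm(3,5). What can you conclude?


Modus ponens: from (P → Q) and P, infer Q.
P = 'n is a multiple of lcm(3,5)' is asserted, and P → Q holds, so Q follows.

n is a multiple of 3.


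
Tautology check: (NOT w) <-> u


Build the truth table over {u, w}:
u | w | φ
---------
F | F | F
T | F | T
F | T | T
T | T | F
Counterexample at row 1: with u=F, w=F, the formula is F.

No, it is not a tautology.


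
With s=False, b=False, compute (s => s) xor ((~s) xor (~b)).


Substitute s=False, b=False:
s => s = False => False = True
~s = True
~b = True
(~s) xor (~b) = True xor True = False
(s => s) xor ((~s) xor (~b)) = True xor False = True

True


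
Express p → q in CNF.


Step 1: Rewrite p → q as ¬p ∨ q.

(¬p) ∨ q


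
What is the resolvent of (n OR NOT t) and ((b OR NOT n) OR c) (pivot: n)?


The clauses contain complementary literals n and NOTn.
Resolution eliminates this pair and disjoins the remaining literals (merging duplicates).

((NOT t OR b) OR c)


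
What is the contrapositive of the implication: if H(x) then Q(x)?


The contrapositive of (P → Q) is (¬Q → ¬P); it is logically equivalent to the original.
Here P = 'H(x)' and Q = 'Q(x)'.

If not (Q(x)), then not (H(x)).


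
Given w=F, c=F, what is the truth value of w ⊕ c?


Exclusive or is true when exactly one operand is true.
Substitute: w=F, c=F.
F ⊕ F evaluates to F.

F


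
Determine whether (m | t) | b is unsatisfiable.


Truth table over {b, m, t}:
b | m | t | φ
-------------
False | False | False | False
True | False | False | True
False | True | False | True
True | True | False | True
False | False | True | True
True | False | True | True
False | True | True | True
True | True | True | True
Satisfying assignment at row 2: b=True, m=False, t=False gives True.

No, it is not a contradiction.


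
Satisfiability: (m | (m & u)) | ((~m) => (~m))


Search for a satisfying assignment over {m, u}.
Try m=False, u=False: the formula evaluates to True.
A satisfying assignment exists.

Satisfiable.


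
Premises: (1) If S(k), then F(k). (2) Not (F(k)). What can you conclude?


Modus tollens: from (P → Q) and ¬Q, infer ¬P.
Q = 'F(k)' is denied; since P → Q, P must also fail.

Not (S(k)).


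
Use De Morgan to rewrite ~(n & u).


De Morgan: the negation of a conjunction is the disjunction of the negations.
Distribute ~ across &, flipping it to |, and negate each literal.

(~n) | (~u)


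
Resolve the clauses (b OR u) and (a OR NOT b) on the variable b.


The clauses contain complementary literals b and NOTb.
Resolution eliminates this pair and disjoins the remaining literals (merging duplicates).

(u OR a)


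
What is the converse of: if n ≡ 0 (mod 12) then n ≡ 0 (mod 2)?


The converse of (P → Q) is (Q → P). It is not in general equivalent to the original.
Here P = 'n ≡ 0 (mod 12)' and Q = 'n ≡ 0 (mod 2)'.

If n ≡ 0 (mod 2), then n ≡ 0 (mod 12).


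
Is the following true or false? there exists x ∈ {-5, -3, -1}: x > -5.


Evaluate the predicate on each element: -5:F, -3:T, -1:T.
Witness x = -3 satisfies the predicate.

T


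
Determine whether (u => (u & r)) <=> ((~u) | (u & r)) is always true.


Build the truth table over {r, u}:
r | u | φ
---------
False | False | True
True | False | True
False | True | True
True | True | True
Every row evaluates to true.

Yes, it is a tautology.


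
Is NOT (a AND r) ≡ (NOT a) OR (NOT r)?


Compare truth tables:
a | r | φ | ψ
-------------
F | F | T | T
T | F | T | T
F | T | T | T
T | T | F | F
The columns φ and ψ agree on every row.

Yes, they are logically equivalent.


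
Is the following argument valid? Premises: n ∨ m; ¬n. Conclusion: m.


This matches the form of disjunctive syllogism: the conclusion follows in every model of the premises.

Valid.


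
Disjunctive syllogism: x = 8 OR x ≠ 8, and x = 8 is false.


Disjunctive syllogism: from (P ∨ Q) and ¬P, infer Q.
One disjunct, 'x = 8', is ruled out; the other must hold.

x ≠ 8


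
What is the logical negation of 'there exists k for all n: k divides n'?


Negation flips each quantifier (∀↔∃) and negates the inner predicate.
¬(there exists k for all n: φ) = for all k there exists n: ¬φ.

for all k there exists n: NOT(k divides n)


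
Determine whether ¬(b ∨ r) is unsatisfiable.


Truth table over {b, r}:
b | r | φ
---------
F | F | T
T | F | F
F | T | F
T | T | F
Satisfying assignment at row 1: b=F, r=F gives T.

No, it is not a contradiction.


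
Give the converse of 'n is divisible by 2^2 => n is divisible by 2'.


The converse of (P → Q) is (Q → P). It is not in general equivalent to the original.
Here P = 'n is divisible by 2^2' and Q = 'n is divisible by 2'.

If n is divisible by 2, then n is divisible by 2^2.


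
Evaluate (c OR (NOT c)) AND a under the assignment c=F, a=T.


Substitute c=F, a=T:
NOT c = T
c OR (NOT c) = F OR T = T
(c OR (NOT c)) AND a = T AND T = T

T


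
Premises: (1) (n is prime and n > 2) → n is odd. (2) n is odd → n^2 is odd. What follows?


Hypothetical syllogism: from (P → Q) and (Q → R), infer (P → R).
Chain the two implications through the shared middle term 'n is odd'.

(n is prime and n > 2) → n^2 is odd


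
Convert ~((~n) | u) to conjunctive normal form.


Step 1: Apply De Morgan: ¬((¬n) ∨ u) = ¬(¬n) ∧ ¬u.
Step 2: Eliminate any double negations (¬¬X = X).

n & (~u)


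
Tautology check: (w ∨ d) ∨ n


Build the truth table over {d, n, w}:
d | n | w | φ
-------------
F | F | F | F
T | F | F | T
F | T | F | T
T | T | F | T
F | F | T | T
T | F | T | T
F | T | T | T
T | T | T | T
Counterexample at row 1: with d=F, n=F, w=F, the formula is F.

No, it is not a tautology.


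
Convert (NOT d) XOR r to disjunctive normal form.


Step 1: (¬d) ⊕ r is true exactly when they disagree: ((¬d) ∧ ¬r) ∨ (¬(¬d) ∧ r).
Step 2: Eliminate any double negations (¬¬X = X).

((NOT d) AND (NOT r)) OR (d AND r)


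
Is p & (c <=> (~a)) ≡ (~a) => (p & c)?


Compare truth tables:
a | c | p | φ | ψ
-----------------
False | False | False | False | False
True | False | False | False | True
False | True | False | False | False
True | True | False | False | True
False | False | True | False | False
True | False | True | True | True
False | True | True | True | True
True | True | True | False | True
They differ at row 2 (a=True, c=False, p=False): φ=False but ψ=True.

No, they are not logically equivalent.


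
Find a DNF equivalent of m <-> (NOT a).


Step 1: m ↔ (¬a) is true exactly when both agree: (m ∧ (¬a)) ∨ (¬m ∧ ¬(¬a)).
Step 2: Eliminate any double negations (¬¬X = X).

(m AND (NOT a)) OR ((NOT m) AND a)


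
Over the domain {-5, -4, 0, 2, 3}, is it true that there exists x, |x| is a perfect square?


Evaluate the predicate on each element: -5:F, -4:T, 0:T, 2:F, 3:F.
Witness x = -4 satisfies the predicate.

T


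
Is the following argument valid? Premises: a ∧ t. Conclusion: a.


This matches the form of conjunction elimination: the conclusion follows in every model of the premises.

Valid.


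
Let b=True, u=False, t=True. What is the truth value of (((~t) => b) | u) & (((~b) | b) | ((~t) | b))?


Substitute b=True, u=False, t=True:
~t = False
(~t) => b = False => True = True
((~t) => b) | u = True | False = True
~b = False
(~b) | b = False | True = True
~t = False
(~t) | b = False | True = True
((~b) | b) | ((~t) | b) = True | True = True
(((~t) => b) | u) & (((~b) | b) | ((~t) | b)) = True & True = True

True
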